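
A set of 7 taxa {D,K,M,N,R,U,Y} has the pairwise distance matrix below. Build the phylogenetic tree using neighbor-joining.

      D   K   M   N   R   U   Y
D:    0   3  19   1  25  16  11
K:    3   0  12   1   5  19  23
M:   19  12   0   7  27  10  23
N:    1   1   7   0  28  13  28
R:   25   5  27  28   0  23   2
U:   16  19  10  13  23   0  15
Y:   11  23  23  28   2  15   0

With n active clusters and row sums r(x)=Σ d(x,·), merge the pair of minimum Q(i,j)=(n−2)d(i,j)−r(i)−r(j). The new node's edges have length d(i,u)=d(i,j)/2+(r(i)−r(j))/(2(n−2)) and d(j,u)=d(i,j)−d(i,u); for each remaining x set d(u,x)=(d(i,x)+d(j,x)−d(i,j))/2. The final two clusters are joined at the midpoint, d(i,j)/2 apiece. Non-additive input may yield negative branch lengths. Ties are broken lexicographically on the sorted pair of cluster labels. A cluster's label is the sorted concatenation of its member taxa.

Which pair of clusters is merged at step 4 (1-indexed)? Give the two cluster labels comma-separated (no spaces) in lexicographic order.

D,N

1. join R+Y (d=2, Q=-202) ⇒ RY; edges |R|=9/5, |Y|=1/5
  updated: d(D,RY)=17, d(K,RY)=13, d(M,RY)=24, d(N,RY)=27, d(RY,U)=18
2. join M+U (d=10, Q=-108) ⇒ MU; edges |M|=9/2, |U|=11/2
  updated: d(D,MU)=25/2, d(K,MU)=21/2, d(MU,N)=5, d(MU,RY)=16
3. join MU+RY (d=16, Q=-69) ⇒ MRUY; edges |MU|=19/6, |RY|=77/6
  updated: d(D,MRUY)=27/4, d(K,MRUY)=15/4, d(MRUY,N)=8
4. join D+N (d=1, Q=-75/4) ⇒ DN; edges |D|=11/16, |N|=5/16
  updated: d(DN,K)=3/2, d(DN,MRUY)=55/8
5. join DN+K (d=3/2, Q=-97/8) ⇒ DKN; edges |DN|=37/16, |K|=-13/16
  updated: d(DKN,MRUY)=73/16
6. join DKN+MRUY (d=73/16) ⇒ DKMNRUY; edges |DKN|=73/32, |MRUY|=73/32
final tree: (((D:11/16,N:5/16):37/16,K:-13/16):73/32,((M:9/2,U:11/2):19/6,(R:9/5,Y:1/5):77/6):73/32)
total length: 561/16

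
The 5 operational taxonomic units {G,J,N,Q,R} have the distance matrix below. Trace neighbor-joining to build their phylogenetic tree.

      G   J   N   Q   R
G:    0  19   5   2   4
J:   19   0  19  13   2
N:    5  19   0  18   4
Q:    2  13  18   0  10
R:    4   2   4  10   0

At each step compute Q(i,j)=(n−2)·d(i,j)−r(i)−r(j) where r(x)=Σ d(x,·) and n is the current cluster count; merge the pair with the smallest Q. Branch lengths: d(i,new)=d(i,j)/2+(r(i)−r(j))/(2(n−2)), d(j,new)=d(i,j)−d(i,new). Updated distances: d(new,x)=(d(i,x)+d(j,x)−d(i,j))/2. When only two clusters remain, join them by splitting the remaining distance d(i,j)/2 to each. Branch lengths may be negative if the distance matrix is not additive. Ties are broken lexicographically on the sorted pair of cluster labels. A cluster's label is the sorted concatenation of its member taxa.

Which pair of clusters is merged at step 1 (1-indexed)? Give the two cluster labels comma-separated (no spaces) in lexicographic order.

G,Q

step 1: merge (G,Q) at d=2, Q=-67; branch lengths G→-7/6, Q→19/6; new cluster GQ
  updated: d(GQ,J)=15, d(GQ,N)=21/2, d(GQ,R)=6
step 2: merge (GQ,N) at d=21/2, Q=-44; branch lengths GQ→19/4, N→23/4; new cluster GNQ
  updated: d(GNQ,J)=47/4, d(GNQ,R)=-1/4
step 3: merge (GNQ,J) at d=47/4, Q=-27/2; branch lengths GNQ→19/4, J→7; new cluster GJNQ
  updated: d(GJNQ,R)=-5
step 4: merge (GJNQ,R) at d=-5; branch lengths GJNQ→-5/2, R→-5/2; new cluster GJNQR
final tree: ((((G:-7/6,Q:19/6):19/4,N:23/4):19/4,J:7):-5/2,R:-5/2)
total length: 77/4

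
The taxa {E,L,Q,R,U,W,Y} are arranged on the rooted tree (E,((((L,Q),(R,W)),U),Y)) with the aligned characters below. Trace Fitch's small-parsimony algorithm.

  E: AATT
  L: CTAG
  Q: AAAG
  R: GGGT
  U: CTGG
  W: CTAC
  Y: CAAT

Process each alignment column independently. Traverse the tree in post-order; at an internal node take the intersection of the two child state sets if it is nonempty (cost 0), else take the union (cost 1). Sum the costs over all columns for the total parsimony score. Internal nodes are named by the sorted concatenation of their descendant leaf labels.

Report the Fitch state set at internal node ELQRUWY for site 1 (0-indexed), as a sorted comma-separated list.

A

site 0, node LQ: L={C} ∪ Q={A} → {A,C} (+1)
site 0, node RW: R={G} ∪ W={C} → {C,G} (+1)
site 0, node LQRW: LQ={A,C} ∩ RW={C,G} → {C} (+0)
site 0, node LQRUW: LQRW={C} ∩ U={C} → {C} (+0)
site 0, node LQRUWY: LQRUW={C} ∩ Y={C} → {C} (+0)
site 0, node ELQRUWY: E={A} ∪ LQRUWY={C} → {A,C} (+1)
site 1, node LQ: L={T} ∪ Q={A} → {A,T} (+1)
site 1, node RW: R={G} ∪ W={T} → {G,T} (+1)
site 1, node LQRW: LQ={A,T} ∩ RW={G,T} → {T} (+0)
site 1, node LQRUW: LQRW={T} ∩ U={T} → {T} (+0)
site 1, node LQRUWY: LQRUW={T} ∪ Y={A} → {A,T} (+1)
site 1, node ELQRUWY: E={A} ∩ LQRUWY={A,T} → {A} (+0)
site 2, node LQ: L={A} ∩ Q={A} → {A} (+0)
site 2, node RW: R={G} ∪ W={A} → {A,G} (+1)
site 2, node LQRW: LQ={A} ∩ RW={A,G} → {A} (+0)
site 2, node LQRUW: LQRW={A} ∪ U={G} → {A,G} (+1)
site 2, node LQRUWY: LQRUW={A,G} ∩ Y={A} → {A} (+0)
site 2, node ELQRUWY: E={T} ∪ LQRUWY={A} → {A,T} (+1)
site 3, node LQ: L={G} ∩ Q={G} → {G} (+0)
site 3, node RW: R={T} ∪ W={C} → {C,T} (+1)
site 3, node LQRW: LQ={G} ∪ RW={C,T} → {C,G,T} (+1)
site 3, node LQRUW: LQRW={C,G,T} ∩ U={G} → {G} (+0)
site 3, node LQRUWY: LQRUW={G} ∪ Y={T} → {G,T} (+1)
site 3, node ELQRUWY: E={T} ∩ LQRUWY={G,T} → {T} (+0)
per-site changes: [3, 3, 3, 3]; total = 12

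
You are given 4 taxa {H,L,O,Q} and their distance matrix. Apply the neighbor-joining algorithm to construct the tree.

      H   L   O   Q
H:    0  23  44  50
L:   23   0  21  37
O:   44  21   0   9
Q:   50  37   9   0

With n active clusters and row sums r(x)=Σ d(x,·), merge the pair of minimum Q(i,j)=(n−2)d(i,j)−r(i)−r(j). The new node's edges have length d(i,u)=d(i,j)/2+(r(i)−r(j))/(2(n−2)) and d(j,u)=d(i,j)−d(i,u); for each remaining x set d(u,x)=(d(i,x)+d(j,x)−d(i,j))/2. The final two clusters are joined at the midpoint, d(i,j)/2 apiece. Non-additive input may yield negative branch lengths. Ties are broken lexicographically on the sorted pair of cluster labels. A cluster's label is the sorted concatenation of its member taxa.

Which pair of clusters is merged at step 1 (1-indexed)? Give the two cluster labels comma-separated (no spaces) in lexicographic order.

H,L

iteration 1: select H,L (d=23, Q=-152); attach at lengths (41/2, 5/2); label the merged cluster HL
  updated: d(HL,O)=21, d(HL,Q)=32
iteration 2: select HL,O (d=21, Q=-62); attach at lengths (22, -1); label the merged cluster HLO
  updated: d(HLO,Q)=10
iteration 3: select HLO,Q (d=10); attach at lengths (5, 5); label the merged cluster HLOQ
final tree: (((H:41/2,L:5/2):22,O:-1):5,Q:5)
total length: 54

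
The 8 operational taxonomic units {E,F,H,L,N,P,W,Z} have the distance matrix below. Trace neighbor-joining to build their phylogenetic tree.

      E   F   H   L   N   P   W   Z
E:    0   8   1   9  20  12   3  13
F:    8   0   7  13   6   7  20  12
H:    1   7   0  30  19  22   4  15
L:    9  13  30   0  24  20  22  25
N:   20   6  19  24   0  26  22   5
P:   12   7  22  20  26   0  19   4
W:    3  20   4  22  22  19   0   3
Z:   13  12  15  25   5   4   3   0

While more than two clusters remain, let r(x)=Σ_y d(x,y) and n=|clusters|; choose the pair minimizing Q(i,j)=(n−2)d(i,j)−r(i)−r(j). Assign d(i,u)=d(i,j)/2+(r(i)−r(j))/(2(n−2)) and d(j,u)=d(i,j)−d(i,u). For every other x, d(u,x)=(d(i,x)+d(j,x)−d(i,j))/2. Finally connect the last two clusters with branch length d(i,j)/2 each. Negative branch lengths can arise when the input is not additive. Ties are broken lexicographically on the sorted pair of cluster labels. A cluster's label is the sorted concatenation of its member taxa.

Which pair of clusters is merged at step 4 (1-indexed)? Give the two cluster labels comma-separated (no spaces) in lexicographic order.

EHW,L

step 1: merge (N,Z) at d=5, Q=-169; branch lengths N→25/4, Z→-5/4; new cluster NZ
  updated: d(E,NZ)=14, d(F,NZ)=13/2, d(H,NZ)=29/2, d(L,NZ)=22, d(NZ,P)=25/2, d(NZ,W)=10
step 2: merge (H,W) at d=4, Q=-273/2; branch lengths H→41/20, W→39/20; new cluster HW
  updated: d(E,HW)=0, d(F,HW)=23/2, d(HW,L)=24, d(HW,NZ)=41/4, d(HW,P)=37/2
step 3: merge (E,HW) at d=0, Q=-429/4; branch lengths E→-85/32, HW→85/32; new cluster EHW
  updated: d(EHW,F)=39/4, d(EHW,L)=33/2, d(EHW,NZ)=97/8, d(EHW,P)=61/4
step 4: merge (EHW,L) at d=33/2, Q=-605/8; branch lengths EHW→253/48, L→539/48; new cluster EHLW
  updated: d(EHLW,F)=25/8, d(EHLW,NZ)=141/16, d(EHLW,P)=75/8
step 5: merge (EHLW,F) at d=25/8, Q=-507/16; branch lengths EHLW→175/64, F→25/64; new cluster EFHLW
  updated: d(EFHLW,NZ)=195/32, d(EFHLW,P)=53/8
step 6: merge (EFHLW,NZ) at d=195/32, Q=-807/32; branch lengths EFHLW→7/64, NZ→383/64; new cluster EFHLNWZ
  updated: d(EFHLNWZ,P)=417/64
step 7: merge (EFHLNWZ,P) at d=417/64; branch lengths EFHLNWZ→417/128, P→417/128; new cluster EFHLNPWZ
final tree: (((((E:-85/32,(H:41/20,W:39/20):85/32):253/48,L:539/48):175/64,F:25/64):7/64,(N:25/4,Z:-5/4):383/64):417/128,P:417/128)
total length: 2639/64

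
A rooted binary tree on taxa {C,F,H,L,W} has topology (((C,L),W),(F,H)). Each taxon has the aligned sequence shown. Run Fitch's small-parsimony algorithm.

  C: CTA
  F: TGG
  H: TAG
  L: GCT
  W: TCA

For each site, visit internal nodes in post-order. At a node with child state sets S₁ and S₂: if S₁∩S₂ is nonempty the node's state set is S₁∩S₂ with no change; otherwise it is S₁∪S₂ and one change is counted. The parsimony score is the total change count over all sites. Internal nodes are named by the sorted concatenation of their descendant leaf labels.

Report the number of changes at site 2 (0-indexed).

site 0, node CL: C={C} ∪ L={G} → {C,G} (+1)
site 0, node CLW: CL={C,G} ∪ W={T} → {C,G,T} (+1)
site 0, node FH: F={T} ∩ H={T} → {T} (+0)
site 0, node CFHLW: CLW={C,G,T} ∩ FH={T} → {T} (+0)
site 1, node CL: C={T} ∪ L={C} → {C,T} (+1)
site 1, node CLW: CL={C,T} ∩ W={C} → {C} (+0)
site 1, node FH: F={G} ∪ H={A} → {A,G} (+1)
site 1, node CFHLW: CLW={C} ∪ FH={A,G} → {A,C,G} (+1)
site 2, node CL: C={A} ∪ L={T} → {A,T} (+1)
site 2, node CLW: CL={A,T} ∩ W={A} → {A} (+0)
site 2, node FH: F={G} ∩ H={G} → {G} (+0)
site 2, node CFHLW: CLW={A} ∪ FH={G} → {A,G} (+1)
per-site changes: [2, 3, 2]; total = 7

2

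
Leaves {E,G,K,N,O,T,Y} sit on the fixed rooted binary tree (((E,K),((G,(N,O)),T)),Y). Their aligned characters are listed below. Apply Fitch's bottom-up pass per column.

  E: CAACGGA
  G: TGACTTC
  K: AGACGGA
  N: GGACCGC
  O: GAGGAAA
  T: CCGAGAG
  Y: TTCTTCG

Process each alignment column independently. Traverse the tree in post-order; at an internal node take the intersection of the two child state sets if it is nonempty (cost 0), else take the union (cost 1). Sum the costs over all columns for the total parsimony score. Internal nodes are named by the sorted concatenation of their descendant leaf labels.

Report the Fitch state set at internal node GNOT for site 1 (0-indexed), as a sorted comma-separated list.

C,G

EK@0: {C} ∪ {A} = {A,C} (union, +1)
NO@0: {G} ∩ {G} = {G} (intersection, +0)
GNO@0: {T} ∪ {G} = {G,T} (union, +1)
GNOT@0: {G,T} ∪ {C} = {C,G,T} (union, +1)
EGKNOT@0: {A,C} ∩ {C,G,T} = {C} (intersection, +0)
EGKNOTY@0: {C} ∪ {T} = {C,T} (union, +1)
EK@1: {A} ∪ {G} = {A,G} (union, +1)
NO@1: {G} ∪ {A} = {A,G} (union, +1)
GNO@1: {G} ∩ {A,G} = {G} (intersection, +0)
GNOT@1: {G} ∪ {C} = {C,G} (union, +1)
EGKNOT@1: {A,G} ∩ {C,G} = {G} (intersection, +0)
EGKNOTY@1: {G} ∪ {T} = {G,T} (union, +1)
EK@2: {A} ∩ {A} = {A} (intersection, +0)
NO@2: {A} ∪ {G} = {A,G} (union, +1)
GNO@2: {A} ∩ {A,G} = {A} (intersection, +0)
GNOT@2: {A} ∪ {G} = {A,G} (union, +1)
EGKNOT@2: {A} ∩ {A,G} = {A} (intersection, +0)
EGKNOTY@2: {A} ∪ {C} = {A,C} (union, +1)
EK@3: {C} ∩ {C} = {C} (intersection, +0)
NO@3: {C} ∪ {G} = {C,G} (union, +1)
GNO@3: {C} ∩ {C,G} = {C} (intersection, +0)
GNOT@3: {C} ∪ {A} = {A,C} (union, +1)
EGKNOT@3: {C} ∩ {A,C} = {C} (intersection, +0)
EGKNOTY@3: {C} ∪ {T} = {C,T} (union, +1)
EK@4: {G} ∩ {G} = {G} (intersection, +0)
NO@4: {C} ∪ {A} = {A,C} (union, +1)
GNO@4: {T} ∪ {A,C} = {A,C,T} (union, +1)
GNOT@4: {A,C,T} ∪ {G} = {A,C,G,T} (union, +1)
EGKNOT@4: {G} ∩ {A,C,G,T} = {G} (intersection, +0)
EGKNOTY@4: {G} ∪ {T} = {G,T} (union, +1)
EK@5: {G} ∩ {G} = {G} (intersection, +0)
NO@5: {G} ∪ {A} = {A,G} (union, +1)
GNO@5: {T} ∪ {A,G} = {A,G,T} (union, +1)
GNOT@5: {A,G,T} ∩ {A} = {A} (intersection, +0)
EGKNOT@5: {G} ∪ {A} = {A,G} (union, +1)
EGKNOTY@5: {A,G} ∪ {C} = {A,C,G} (union, +1)
EK@6: {A} ∩ {A} = {A} (intersection, +0)
NO@6: {C} ∪ {A} = {A,C} (union, +1)
GNO@6: {C} ∩ {A,C} = {C} (intersection, +0)
GNOT@6: {C} ∪ {G} = {C,G} (union, +1)
EGKNOT@6: {A} ∪ {C,G} = {A,C,G} (union, +1)
EGKNOTY@6: {A,C,G} ∩ {G} = {G} (intersection, +0)
per-site changes: [4, 4, 3, 3, 4, 4, 3]; total = 25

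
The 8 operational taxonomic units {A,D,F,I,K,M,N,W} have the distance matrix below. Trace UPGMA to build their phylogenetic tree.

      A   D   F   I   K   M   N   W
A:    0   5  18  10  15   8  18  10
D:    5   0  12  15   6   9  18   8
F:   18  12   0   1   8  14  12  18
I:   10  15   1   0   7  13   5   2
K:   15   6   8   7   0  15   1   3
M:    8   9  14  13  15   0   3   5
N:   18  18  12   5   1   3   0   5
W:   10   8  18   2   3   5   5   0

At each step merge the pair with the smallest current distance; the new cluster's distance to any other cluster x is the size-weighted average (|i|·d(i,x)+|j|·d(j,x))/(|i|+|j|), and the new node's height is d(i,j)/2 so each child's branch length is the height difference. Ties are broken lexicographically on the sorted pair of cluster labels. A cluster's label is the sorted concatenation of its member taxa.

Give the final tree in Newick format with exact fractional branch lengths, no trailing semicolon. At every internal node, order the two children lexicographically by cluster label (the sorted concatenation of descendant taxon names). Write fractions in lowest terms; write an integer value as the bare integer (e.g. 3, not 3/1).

((A:5/2,D:5/2):29/8,((F:1/2,I:1/2):71/16,(((K:1/2,N:1/2):3/2,W:2):11/6,M:23/6):53/48):19/16)

iteration 1: select F,I (d=1); attach at lengths (1/2, 1/2); label the merged cluster FI
  updated: d(A,FI)=14, d(D,FI)=27/2, d(FI,K)=15/2, d(FI,M)=27/2, d(FI,N)=17/2, d(FI,W)=10
iteration 2: select K,N (d=1); attach at lengths (1/2, 1/2); label the merged cluster KN
  updated: d(A,KN)=33/2, d(D,KN)=12, d(FI,KN)=8, d(KN,M)=9, d(KN,W)=4
iteration 3: select KN,W (d=4); attach at lengths (3/2, 2); label the merged cluster KNW
  updated: d(A,KNW)=43/3, d(D,KNW)=32/3, d(FI,KNW)=26/3, d(KNW,M)=23/3
iteration 4: select A,D (d=5); attach at lengths (5/2, 5/2); label the merged cluster AD
  updated: d(AD,FI)=55/4, d(AD,KNW)=25/2, d(AD,M)=17/2
iteration 5: select KNW,M (d=23/3); attach at lengths (11/6, 23/6); label the merged cluster KMNW
  updated: d(AD,KMNW)=23/2, d(FI,KMNW)=79/8
iteration 6: select FI,KMNW (d=79/8); attach at lengths (71/16, 53/48); label the merged cluster FIKMNW
  updated: d(AD,FIKMNW)=49/4
iteration 7: select AD,FIKMNW (d=49/4); attach at lengths (29/8, 19/16); label the merged cluster ADFIKMNW
final tree: ((A:5/2,D:5/2):29/8,((F:1/2,I:1/2):71/16,(((K:1/2,N:1/2):3/2,W:2):11/6,M:23/6):53/48):19/16)
total length: 1273/48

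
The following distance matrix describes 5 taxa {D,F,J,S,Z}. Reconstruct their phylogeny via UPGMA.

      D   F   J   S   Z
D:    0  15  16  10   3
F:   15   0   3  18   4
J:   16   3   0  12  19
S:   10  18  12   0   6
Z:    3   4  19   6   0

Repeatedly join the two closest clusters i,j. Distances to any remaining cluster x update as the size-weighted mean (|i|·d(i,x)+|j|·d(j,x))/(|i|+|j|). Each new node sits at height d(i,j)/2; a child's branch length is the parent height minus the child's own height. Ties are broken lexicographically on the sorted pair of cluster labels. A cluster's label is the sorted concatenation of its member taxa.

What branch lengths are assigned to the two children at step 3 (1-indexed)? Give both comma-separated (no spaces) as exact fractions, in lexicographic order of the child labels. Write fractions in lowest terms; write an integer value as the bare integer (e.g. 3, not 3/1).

iteration 1: select D,Z (d=3); attach at lengths (3/2, 3/2); label the merged cluster DZ
  updated: d(DZ,F)=19/2, d(DZ,J)=35/2, d(DZ,S)=8
iteration 2: select F,J (d=3); attach at lengths (3/2, 3/2); label the merged cluster FJ
  updated: d(DZ,FJ)=27/2, d(FJ,S)=15
iteration 3: select DZ,S (d=8); attach at lengths (5/2, 4); label the merged cluster DSZ
  updated: d(DSZ,FJ)=14
iteration 4: select DSZ,FJ (d=14); attach at lengths (3, 11/2); label the merged cluster DFJSZ
final tree: (((D:3/2,Z:3/2):5/2,S:4):3,(F:3/2,J:3/2):11/2)
total length: 21

5/2,4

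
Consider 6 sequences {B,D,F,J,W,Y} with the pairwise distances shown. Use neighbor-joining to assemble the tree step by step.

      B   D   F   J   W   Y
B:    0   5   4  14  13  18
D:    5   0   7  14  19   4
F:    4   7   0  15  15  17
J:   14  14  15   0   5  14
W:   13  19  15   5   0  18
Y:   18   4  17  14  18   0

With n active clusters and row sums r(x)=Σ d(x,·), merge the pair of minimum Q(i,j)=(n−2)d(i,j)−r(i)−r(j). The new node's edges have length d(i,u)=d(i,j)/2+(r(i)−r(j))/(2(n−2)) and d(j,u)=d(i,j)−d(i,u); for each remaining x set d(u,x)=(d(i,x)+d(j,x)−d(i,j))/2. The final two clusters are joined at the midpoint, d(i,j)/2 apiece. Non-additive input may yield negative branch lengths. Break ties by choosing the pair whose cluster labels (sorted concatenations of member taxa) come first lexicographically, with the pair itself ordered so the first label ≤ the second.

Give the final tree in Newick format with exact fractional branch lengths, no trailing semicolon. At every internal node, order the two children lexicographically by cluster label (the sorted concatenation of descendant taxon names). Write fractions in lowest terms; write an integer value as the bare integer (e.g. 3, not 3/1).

step 1: merge (J,W) at d=5, Q=-112; branch lengths J→3/2, W→7/2; new cluster JW
  updated: d(B,JW)=11, d(D,JW)=14, d(F,JW)=25/2, d(JW,Y)=27/2
step 2: merge (D,Y) at d=4, Q=-141/2; branch lengths D→-7/4, Y→23/4; new cluster DY
  updated: d(B,DY)=19/2, d(DY,F)=10, d(DY,JW)=47/4
step 3: merge (B,F) at d=4, Q=-43; branch lengths B→3/2, F→5/2; new cluster BF
  updated: d(BF,DY)=31/4, d(BF,JW)=39/4
step 4: merge (BF,DY) at d=31/4, Q=-117/4; branch lengths BF→23/8, DY→39/8; new cluster BDFY
  updated: d(BDFY,JW)=55/8
step 5: merge (BDFY,JW) at d=55/8; branch lengths BDFY→55/16, JW→55/16; new cluster BDFJWY
final tree: (((B:3/2,F:5/2):23/8,(D:-7/4,Y:23/4):39/8):55/16,(J:3/2,W:7/2):55/16)
total length: 221/8

(((B:3/2,F:5/2):23/8,(D:-7/4,Y:23/4):39/8):55/16,(J:3/2,W:7/2):55/16)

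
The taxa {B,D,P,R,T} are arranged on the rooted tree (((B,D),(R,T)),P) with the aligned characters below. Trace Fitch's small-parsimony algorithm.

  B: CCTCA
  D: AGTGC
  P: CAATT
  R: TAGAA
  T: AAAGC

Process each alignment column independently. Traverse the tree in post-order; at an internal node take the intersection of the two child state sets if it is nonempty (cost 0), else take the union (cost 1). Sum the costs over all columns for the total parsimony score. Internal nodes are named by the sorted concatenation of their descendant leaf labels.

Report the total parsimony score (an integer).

site 0, node BD: B={C} ∪ D={A} → {A,C} (+1)
site 0, node RT: R={T} ∪ T={A} → {A,T} (+1)
site 0, node BDRT: BD={A,C} ∩ RT={A,T} → {A} (+0)
site 0, node BDPRT: BDRT={A} ∪ P={C} → {A,C} (+1)
site 1, node BD: B={C} ∪ D={G} → {C,G} (+1)
site 1, node RT: R={A} ∩ T={A} → {A} (+0)
site 1, node BDRT: BD={C,G} ∪ RT={A} → {A,C,G} (+1)
site 1, node BDPRT: BDRT={A,C,G} ∩ P={A} → {A} (+0)
site 2, node BD: B={T} ∩ D={T} → {T} (+0)
site 2, node RT: R={G} ∪ T={A} → {A,G} (+1)
site 2, node BDRT: BD={T} ∪ RT={A,G} → {A,G,T} (+1)
site 2, node BDPRT: BDRT={A,G,T} ∩ P={A} → {A} (+0)
site 3, node BD: B={C} ∪ D={G} → {C,G} (+1)
site 3, node RT: R={A} ∪ T={G} → {A,G} (+1)
site 3, node BDRT: BD={C,G} ∩ RT={A,G} → {G} (+0)
site 3, node BDPRT: BDRT={G} ∪ P={T} → {G,T} (+1)
site 4, node BD: B={A} ∪ D={C} → {A,C} (+1)
site 4, node RT: R={A} ∪ T={C} → {A,C} (+1)
site 4, node BDRT: BD={A,C} ∩ RT={A,C} → {A,C} (+0)
site 4, node BDPRT: BDRT={A,C} ∪ P={T} → {A,C,T} (+1)
per-site changes: [3, 2, 2, 3, 3]; total = 13

13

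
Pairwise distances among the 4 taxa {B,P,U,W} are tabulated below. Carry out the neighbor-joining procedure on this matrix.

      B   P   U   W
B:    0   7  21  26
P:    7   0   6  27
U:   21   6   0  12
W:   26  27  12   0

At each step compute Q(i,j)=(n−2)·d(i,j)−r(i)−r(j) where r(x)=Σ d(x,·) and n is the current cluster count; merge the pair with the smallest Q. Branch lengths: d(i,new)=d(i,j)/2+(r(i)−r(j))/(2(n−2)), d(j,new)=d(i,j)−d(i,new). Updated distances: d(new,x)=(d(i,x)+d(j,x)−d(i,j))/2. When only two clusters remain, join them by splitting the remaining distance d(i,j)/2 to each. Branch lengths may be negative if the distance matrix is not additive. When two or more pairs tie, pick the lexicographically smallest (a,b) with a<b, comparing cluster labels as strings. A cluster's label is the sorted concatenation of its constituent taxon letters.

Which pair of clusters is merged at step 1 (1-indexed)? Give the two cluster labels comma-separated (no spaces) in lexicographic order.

1. join B+P (d=7, Q=-80) ⇒ BP; edges |B|=7, |P|=0
  updated: d(BP,U)=10, d(BP,W)=23
2. join BP+U (d=10, Q=-45) ⇒ BPU; edges |BP|=21/2, |U|=-1/2
  updated: d(BPU,W)=25/2
3. join BPU+W (d=25/2) ⇒ BPUW; edges |BPU|=25/4, |W|=25/4
final tree: (((B:7,P:0):21/2,U:-1/2):25/4,W:25/4)
total length: 59/2

B,P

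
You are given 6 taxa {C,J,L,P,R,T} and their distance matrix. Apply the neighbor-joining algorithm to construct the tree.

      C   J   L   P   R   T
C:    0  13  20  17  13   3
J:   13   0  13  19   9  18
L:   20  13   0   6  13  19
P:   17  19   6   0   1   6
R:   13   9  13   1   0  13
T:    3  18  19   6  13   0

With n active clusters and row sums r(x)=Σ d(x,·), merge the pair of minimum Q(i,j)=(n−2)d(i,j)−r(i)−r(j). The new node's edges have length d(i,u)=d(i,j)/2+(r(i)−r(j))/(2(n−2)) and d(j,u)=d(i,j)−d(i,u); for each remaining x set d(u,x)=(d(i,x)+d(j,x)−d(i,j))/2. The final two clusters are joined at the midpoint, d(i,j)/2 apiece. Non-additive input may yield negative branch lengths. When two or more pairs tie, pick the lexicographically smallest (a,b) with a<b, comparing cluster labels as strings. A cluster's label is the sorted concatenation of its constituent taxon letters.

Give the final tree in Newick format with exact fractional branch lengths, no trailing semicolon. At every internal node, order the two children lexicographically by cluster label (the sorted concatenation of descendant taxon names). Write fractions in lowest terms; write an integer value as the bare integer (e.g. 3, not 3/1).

((((C:19/8,T:5/8):57/8,J:55/8):17/8,(L:16/3,P:2/3):23/8):9/16,R:9/16)

step 1: merge (C,T) at d=3, Q=-113; branch lengths C→19/8, T→5/8; new cluster CT
  updated: d(CT,J)=14, d(CT,L)=18, d(CT,P)=10, d(CT,R)=23/2
step 2: merge (L,P) at d=6, Q=-68; branch lengths L→16/3, P→2/3; new cluster LP
  updated: d(CT,LP)=11, d(J,LP)=13, d(LP,R)=4
step 3: merge (CT,J) at d=14, Q=-89/2; branch lengths CT→57/8, J→55/8; new cluster CJT
  updated: d(CJT,LP)=5, d(CJT,R)=13/4
step 4: merge (CJT,LP) at d=5, Q=-49/4; branch lengths CJT→17/8, LP→23/8; new cluster CJLPT
  updated: d(CJLPT,R)=9/8
step 5: merge (CJLPT,R) at d=9/8; branch lengths CJLPT→9/16, R→9/16; new cluster CJLPRT
final tree: ((((C:19/8,T:5/8):57/8,J:55/8):17/8,(L:16/3,P:2/3):23/8):9/16,R:9/16)
total length: 233/8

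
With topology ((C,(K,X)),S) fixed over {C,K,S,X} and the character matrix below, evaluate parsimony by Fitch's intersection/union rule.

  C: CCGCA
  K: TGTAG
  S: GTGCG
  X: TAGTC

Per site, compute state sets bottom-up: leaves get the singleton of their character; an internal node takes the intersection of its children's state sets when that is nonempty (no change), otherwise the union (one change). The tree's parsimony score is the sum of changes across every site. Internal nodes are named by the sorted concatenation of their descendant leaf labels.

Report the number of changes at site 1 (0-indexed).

[col 0] KX: children K:{T}, X:{T} ∩→ {T}; cost 0
[col 0] CKX: children C:{C}, KX:{T} ∪→ {C,T}; cost 1
[col 0] CKSX: children CKX:{C,T}, S:{G} ∪→ {C,G,T}; cost 1
[col 1] KX: children K:{G}, X:{A} ∪→ {A,G}; cost 1
[col 1] CKX: children C:{C}, KX:{A,G} ∪→ {A,C,G}; cost 1
[col 1] CKSX: children CKX:{A,C,G}, S:{T} ∪→ {A,C,G,T}; cost 1
[col 2] KX: children K:{T}, X:{G} ∪→ {G,T}; cost 1
[col 2] CKX: children C:{G}, KX:{G,T} ∩→ {G}; cost 0
[col 2] CKSX: children CKX:{G}, S:{G} ∩→ {G}; cost 0
[col 3] KX: children K:{A}, X:{T} ∪→ {A,T}; cost 1
[col 3] CKX: children C:{C}, KX:{A,T} ∪→ {A,C,T}; cost 1
[col 3] CKSX: children CKX:{A,C,T}, S:{C} ∩→ {C}; cost 0
[col 4] KX: children K:{G}, X:{C} ∪→ {C,G}; cost 1
[col 4] CKX: children C:{A}, KX:{C,G} ∪→ {A,C,G}; cost 1
[col 4] CKSX: children CKX:{A,C,G}, S:{G} ∩→ {G}; cost 0
per-site changes: [2, 3, 1, 2, 2]; total = 10

3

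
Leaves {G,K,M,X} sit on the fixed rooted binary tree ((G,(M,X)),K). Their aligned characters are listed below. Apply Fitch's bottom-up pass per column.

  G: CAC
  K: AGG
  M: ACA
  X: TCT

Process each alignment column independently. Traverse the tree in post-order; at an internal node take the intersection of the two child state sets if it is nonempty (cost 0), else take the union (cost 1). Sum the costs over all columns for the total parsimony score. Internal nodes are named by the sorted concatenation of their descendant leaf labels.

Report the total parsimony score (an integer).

site 0, node MX: M={A} ∪ X={T} → {A,T} (+1)
site 0, node GMX: G={C} ∪ MX={A,T} → {A,C,T} (+1)
site 0, node GKMX: GMX={A,C,T} ∩ K={A} → {A} (+0)
site 1, node MX: M={C} ∩ X={C} → {C} (+0)
site 1, node GMX: G={A} ∪ MX={C} → {A,C} (+1)
site 1, node GKMX: GMX={A,C} ∪ K={G} → {A,C,G} (+1)
site 2, node MX: M={A} ∪ X={T} → {A,T} (+1)
site 2, node GMX: G={C} ∪ MX={A,T} → {A,C,T} (+1)
site 2, node GKMX: GMX={A,C,T} ∪ K={G} → {A,C,G,T} (+1)
per-site changes: [2, 2, 3]; total = 7

7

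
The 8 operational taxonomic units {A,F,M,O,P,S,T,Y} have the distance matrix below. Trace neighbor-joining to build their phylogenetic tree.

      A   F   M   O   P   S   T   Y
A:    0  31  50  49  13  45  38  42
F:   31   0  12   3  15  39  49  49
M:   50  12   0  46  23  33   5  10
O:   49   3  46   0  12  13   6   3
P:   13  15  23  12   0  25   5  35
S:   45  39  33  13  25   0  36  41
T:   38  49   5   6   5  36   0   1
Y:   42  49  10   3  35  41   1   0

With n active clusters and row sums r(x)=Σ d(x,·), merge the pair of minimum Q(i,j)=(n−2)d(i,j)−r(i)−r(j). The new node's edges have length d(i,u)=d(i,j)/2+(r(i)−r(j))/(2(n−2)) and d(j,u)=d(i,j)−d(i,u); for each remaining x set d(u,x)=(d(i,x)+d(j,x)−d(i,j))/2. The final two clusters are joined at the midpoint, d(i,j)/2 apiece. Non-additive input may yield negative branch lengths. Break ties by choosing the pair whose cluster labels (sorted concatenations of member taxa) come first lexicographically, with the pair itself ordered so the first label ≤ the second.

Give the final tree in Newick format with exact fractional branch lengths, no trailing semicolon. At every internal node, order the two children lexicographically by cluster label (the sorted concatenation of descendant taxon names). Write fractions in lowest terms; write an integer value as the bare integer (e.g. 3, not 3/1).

((((A:109/6,P:-31/6):309/32,(M:103/24,(T:-43/16,Y:59/16):65/24):427/32):55/32,(F:177/20,O:-117/20):239/32):545/64,S:545/64)

iteration 1: select A,P (d=13, Q=-318); attach at lengths (109/6, -31/6); label the merged cluster AP
  updated: d(AP,F)=33/2, d(AP,M)=30, d(AP,O)=24, d(AP,S)=57/2, d(AP,T)=15, d(AP,Y)=32
iteration 2: select F,O (d=3, Q=-497/2); attach at lengths (177/20, -117/20); label the merged cluster FO
  updated: d(AP,FO)=75/4, d(FO,M)=55/2, d(FO,S)=49/2, d(FO,T)=26, d(FO,Y)=49/2
iteration 3: select T,Y (d=1, Q=-375/2); attach at lengths (-43/16, 59/16); label the merged cluster TY
  updated: d(AP,TY)=23, d(FO,TY)=99/4, d(M,TY)=7, d(S,TY)=38
iteration 4: select M,TY (d=7, Q=-677/4); attach at lengths (103/24, 65/24); label the merged cluster MTY
  updated: d(AP,MTY)=23, d(FO,MTY)=181/8, d(MTY,S)=32
iteration 5: select AP,MTY (d=23, Q=-815/8); attach at lengths (309/32, 427/32); label the merged cluster AMPTY
  updated: d(AMPTY,FO)=147/16, d(AMPTY,S)=75/4
iteration 6: select AMPTY,FO (d=147/16, Q=-839/16); attach at lengths (55/32, 239/32); label the merged cluster AFMOPTY
  updated: d(AFMOPTY,S)=545/32
iteration 7: select AFMOPTY,S (d=545/32); attach at lengths (545/64, 545/64); label the merged cluster AFMOPSTY
final tree: ((((A:109/6,P:-31/6):309/32,(M:103/24,(T:-43/16,Y:59/16):65/24):427/32):55/32,(F:177/20,O:-117/20):239/32):545/64,S:545/64)
total length: 2343/32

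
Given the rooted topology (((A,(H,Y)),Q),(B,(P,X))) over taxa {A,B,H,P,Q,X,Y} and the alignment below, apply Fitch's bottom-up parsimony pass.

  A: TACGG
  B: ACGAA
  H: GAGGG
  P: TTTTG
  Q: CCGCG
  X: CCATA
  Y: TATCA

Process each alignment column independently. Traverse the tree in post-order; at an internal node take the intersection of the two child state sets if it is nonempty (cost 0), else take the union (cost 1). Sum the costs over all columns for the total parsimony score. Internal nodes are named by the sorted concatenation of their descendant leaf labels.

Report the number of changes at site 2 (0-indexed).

site 0, node HY: H={G} ∪ Y={T} → {G,T} (+1)
site 0, node AHY: A={T} ∩ HY={G,T} → {T} (+0)
site 0, node AHQY: AHY={T} ∪ Q={C} → {C,T} (+1)
site 0, node PX: P={T} ∪ X={C} → {C,T} (+1)
site 0, node BPX: B={A} ∪ PX={C,T} → {A,C,T} (+1)
site 0, node ABHPQXY: AHQY={C,T} ∩ BPX={A,C,T} → {C,T} (+0)
site 1, node HY: H={A} ∩ Y={A} → {A} (+0)
site 1, node AHY: A={A} ∩ HY={A} → {A} (+0)
site 1, node AHQY: AHY={A} ∪ Q={C} → {A,C} (+1)
site 1, node PX: P={T} ∪ X={C} → {C,T} (+1)
site 1, node BPX: B={C} ∩ PX={C,T} → {C} (+0)
site 1, node ABHPQXY: AHQY={A,C} ∩ BPX={C} → {C} (+0)
site 2, node HY: H={G} ∪ Y={T} → {G,T} (+1)
site 2, node AHY: A={C} ∪ HY={G,T} → {C,G,T} (+1)
site 2, node AHQY: AHY={C,G,T} ∩ Q={G} → {G} (+0)
site 2, node PX: P={T} ∪ X={A} → {A,T} (+1)
site 2, node BPX: B={G} ∪ PX={A,T} → {A,G,T} (+1)
site 2, node ABHPQXY: AHQY={G} ∩ BPX={A,G,T} → {G} (+0)
site 3, node HY: H={G} ∪ Y={C} → {C,G} (+1)
site 3, node AHY: A={G} ∩ HY={C,G} → {G} (+0)
site 3, node AHQY: AHY={G} ∪ Q={C} → {C,G} (+1)
site 3, node PX: P={T} ∩ X={T} → {T} (+0)
site 3, node BPX: B={A} ∪ PX={T} → {A,T} (+1)
site 3, node ABHPQXY: AHQY={C,G} ∪ BPX={A,T} → {A,C,G,T} (+1)
site 4, node HY: H={G} ∪ Y={A} → {A,G} (+1)
site 4, node AHY: A={G} ∩ HY={A,G} → {G} (+0)
site 4, node AHQY: AHY={G} ∩ Q={G} → {G} (+0)
site 4, node PX: P={G} ∪ X={A} → {A,G} (+1)
site 4, node BPX: B={A} ∩ PX={A,G} → {A} (+0)
site 4, node ABHPQXY: AHQY={G} ∪ BPX={A} → {A,G} (+1)
per-site changes: [4, 2, 4, 4, 3]; total = 17

4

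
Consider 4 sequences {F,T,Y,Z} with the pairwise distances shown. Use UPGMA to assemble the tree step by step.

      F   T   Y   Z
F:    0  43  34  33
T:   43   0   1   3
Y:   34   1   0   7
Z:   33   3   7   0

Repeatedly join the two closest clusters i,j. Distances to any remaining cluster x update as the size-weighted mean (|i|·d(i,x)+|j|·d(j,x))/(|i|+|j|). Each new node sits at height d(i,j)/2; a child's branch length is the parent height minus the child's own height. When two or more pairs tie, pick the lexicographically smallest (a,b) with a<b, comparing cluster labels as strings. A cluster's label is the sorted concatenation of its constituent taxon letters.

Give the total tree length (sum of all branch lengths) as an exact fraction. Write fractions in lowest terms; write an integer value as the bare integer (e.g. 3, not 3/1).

119/3

1. join T+Y (d=1) ⇒ TY; edges |T|=1/2, |Y|=1/2
  updated: d(F,TY)=77/2, d(TY,Z)=5
2. join TY+Z (d=5) ⇒ TYZ; edges |TY|=2, |Z|=5/2
  updated: d(F,TYZ)=110/3
3. join F+TYZ (d=110/3) ⇒ FTYZ; edges |F|=55/3, |TYZ|=95/6
final tree: (F:55/3,((T:1/2,Y:1/2):2,Z:5/2):95/6)
total length: 119/3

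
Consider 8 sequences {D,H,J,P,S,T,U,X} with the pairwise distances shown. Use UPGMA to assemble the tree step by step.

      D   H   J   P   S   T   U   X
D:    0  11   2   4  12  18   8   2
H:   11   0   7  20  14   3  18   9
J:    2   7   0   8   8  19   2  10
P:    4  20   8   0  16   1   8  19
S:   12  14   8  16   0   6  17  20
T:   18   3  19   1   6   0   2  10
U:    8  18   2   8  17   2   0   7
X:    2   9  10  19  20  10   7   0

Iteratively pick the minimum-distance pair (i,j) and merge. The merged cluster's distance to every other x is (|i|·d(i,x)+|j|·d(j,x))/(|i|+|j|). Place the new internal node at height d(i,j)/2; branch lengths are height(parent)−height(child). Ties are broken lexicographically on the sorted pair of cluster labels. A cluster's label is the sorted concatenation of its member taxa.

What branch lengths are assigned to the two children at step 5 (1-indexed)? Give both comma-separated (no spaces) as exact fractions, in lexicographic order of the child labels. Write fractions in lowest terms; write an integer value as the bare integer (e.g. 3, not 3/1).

iteration 1: select P,T (d=1); attach at lengths (1/2, 1/2); label the merged cluster PT
  updated: d(D,PT)=11, d(H,PT)=23/2, d(J,PT)=27/2, d(PT,S)=11, d(PT,U)=5, d(PT,X)=29/2
iteration 2: select D,J (d=2); attach at lengths (1, 1); label the merged cluster DJ
  updated: d(DJ,H)=9, d(DJ,PT)=49/4, d(DJ,S)=10, d(DJ,U)=5, d(DJ,X)=6
iteration 3: select DJ,U (d=5); attach at lengths (3/2, 5/2); label the merged cluster DJU
  updated: d(DJU,H)=12, d(DJU,PT)=59/6, d(DJU,S)=37/3, d(DJU,X)=19/3
iteration 4: select DJU,X (d=19/3); attach at lengths (2/3, 19/6); label the merged cluster DJUX
  updated: d(DJUX,H)=45/4, d(DJUX,PT)=11, d(DJUX,S)=57/4
iteration 5: select DJUX,PT (d=11); attach at lengths (7/3, 5); label the merged cluster DJPTUX
  updated: d(DJPTUX,H)=34/3, d(DJPTUX,S)=79/6
iteration 6: select DJPTUX,H (d=34/3); attach at lengths (1/6, 17/3); label the merged cluster DHJPTUX
  updated: d(DHJPTUX,S)=93/7
iteration 7: select DHJPTUX,S (d=93/7); attach at lengths (41/42, 93/14); label the merged cluster DHJPSTUX
final tree: ((((((D:1,J:1):3/2,U:5/2):2/3,X:19/6):7/3,(P:1/2,T:1/2):5):1/6,H:17/3):41/42,S:93/14)
total length: 664/21

7/3,5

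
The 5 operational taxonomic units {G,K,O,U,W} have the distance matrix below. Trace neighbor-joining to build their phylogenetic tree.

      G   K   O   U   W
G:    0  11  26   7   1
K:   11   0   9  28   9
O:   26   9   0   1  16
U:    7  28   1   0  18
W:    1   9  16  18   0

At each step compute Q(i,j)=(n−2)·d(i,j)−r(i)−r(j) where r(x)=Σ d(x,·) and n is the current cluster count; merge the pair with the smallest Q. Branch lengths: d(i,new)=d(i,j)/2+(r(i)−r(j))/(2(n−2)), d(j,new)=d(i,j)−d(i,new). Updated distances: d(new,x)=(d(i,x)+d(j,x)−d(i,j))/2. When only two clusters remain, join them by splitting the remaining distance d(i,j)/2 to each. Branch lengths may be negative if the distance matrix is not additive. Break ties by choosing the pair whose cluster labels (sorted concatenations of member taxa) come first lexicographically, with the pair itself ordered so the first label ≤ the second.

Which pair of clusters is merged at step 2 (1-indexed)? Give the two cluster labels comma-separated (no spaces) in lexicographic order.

step 1: merge (O,U) at d=1, Q=-103; branch lengths O→1/6, U→5/6; new cluster OU
  updated: d(G,OU)=16, d(K,OU)=18, d(OU,W)=33/2
step 2: merge (G,W) at d=1, Q=-105/2; branch lengths G→7/8, W→1/8; new cluster GW
  updated: d(GW,K)=19/2, d(GW,OU)=63/4
step 3: merge (GW,K) at d=19/2, Q=-173/4; branch lengths GW→29/8, K→47/8; new cluster GKW
  updated: d(GKW,OU)=97/8
step 4: merge (GKW,OU) at d=97/8; branch lengths GKW→97/16, OU→97/16; new cluster GKOUW
final tree: (((G:7/8,W:1/8):29/8,K:47/8):97/16,(O:1/6,U:5/6):97/16)
total length: 189/8

G,W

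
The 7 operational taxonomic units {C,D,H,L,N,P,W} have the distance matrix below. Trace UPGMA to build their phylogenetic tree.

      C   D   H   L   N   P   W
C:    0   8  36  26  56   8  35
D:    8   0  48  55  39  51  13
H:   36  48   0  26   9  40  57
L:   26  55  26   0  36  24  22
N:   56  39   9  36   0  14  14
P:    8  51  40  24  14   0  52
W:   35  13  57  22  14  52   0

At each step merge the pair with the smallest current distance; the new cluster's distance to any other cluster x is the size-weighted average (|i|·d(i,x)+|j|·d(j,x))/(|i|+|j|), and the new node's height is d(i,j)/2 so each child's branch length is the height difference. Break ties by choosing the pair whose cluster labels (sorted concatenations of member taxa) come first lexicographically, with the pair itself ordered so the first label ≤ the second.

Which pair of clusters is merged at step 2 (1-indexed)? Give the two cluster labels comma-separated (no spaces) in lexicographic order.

H,N

iteration 1: select C,D (d=8); attach at lengths (4, 4); label the merged cluster CD
  updated: d(CD,H)=42, d(CD,L)=81/2, d(CD,N)=95/2, d(CD,P)=59/2, d(CD,W)=24
iteration 2: select H,N (d=9); attach at lengths (9/2, 9/2); label the merged cluster HN
  updated: d(CD,HN)=179/4, d(HN,L)=31, d(HN,P)=27, d(HN,W)=71/2
iteration 3: select L,W (d=22); attach at lengths (11, 11); label the merged cluster LW
  updated: d(CD,LW)=129/4, d(HN,LW)=133/4, d(LW,P)=38
iteration 4: select HN,P (d=27); attach at lengths (9, 27/2); label the merged cluster HNP
  updated: d(CD,HNP)=119/3, d(HNP,LW)=209/6
iteration 5: select CD,LW (d=129/4); attach at lengths (97/8, 41/8); label the merged cluster CDLW
  updated: d(CDLW,HNP)=149/4
iteration 6: select CDLW,HNP (d=149/4); attach at lengths (5/2, 41/8); label the merged cluster CDHLNPW
final tree: (((C:4,D:4):97/8,(L:11,W:11):41/8):5/2,((H:9/2,N:9/2):9,P:27/2):41/8)
total length: 691/8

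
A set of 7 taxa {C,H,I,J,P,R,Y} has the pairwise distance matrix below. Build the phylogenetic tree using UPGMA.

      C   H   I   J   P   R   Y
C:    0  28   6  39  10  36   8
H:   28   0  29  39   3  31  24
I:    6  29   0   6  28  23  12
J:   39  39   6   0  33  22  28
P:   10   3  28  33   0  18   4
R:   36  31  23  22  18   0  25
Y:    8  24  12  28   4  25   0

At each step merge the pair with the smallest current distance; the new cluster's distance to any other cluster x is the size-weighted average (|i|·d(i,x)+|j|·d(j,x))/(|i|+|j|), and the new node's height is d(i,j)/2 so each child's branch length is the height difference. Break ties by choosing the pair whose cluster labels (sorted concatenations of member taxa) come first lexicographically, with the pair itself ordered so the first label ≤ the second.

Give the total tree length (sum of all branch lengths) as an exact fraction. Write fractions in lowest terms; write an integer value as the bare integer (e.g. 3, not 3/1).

1171/20

iteration 1: select H,P (d=3); attach at lengths (3/2, 3/2); label the merged cluster HP
  updated: d(C,HP)=19, d(HP,I)=57/2, d(HP,J)=36, d(HP,R)=49/2, d(HP,Y)=14
iteration 2: select C,I (d=6); attach at lengths (3, 3); label the merged cluster CI
  updated: d(CI,HP)=95/4, d(CI,J)=45/2, d(CI,R)=59/2, d(CI,Y)=10
iteration 3: select CI,Y (d=10); attach at lengths (2, 5); label the merged cluster CIY
  updated: d(CIY,HP)=41/2, d(CIY,J)=73/3, d(CIY,R)=28
iteration 4: select CIY,HP (d=41/2); attach at lengths (21/4, 35/4); label the merged cluster CHIPY
  updated: d(CHIPY,J)=29, d(CHIPY,R)=133/5
iteration 5: select J,R (d=22); attach at lengths (11, 11); label the merged cluster JR
  updated: d(CHIPY,JR)=139/5
iteration 6: select CHIPY,JR (d=139/5); attach at lengths (73/20, 29/10); label the merged cluster CHIJPRY
final tree: ((((C:3,I:3):2,Y:5):21/4,(H:3/2,P:3/2):35/4):73/20,(J:11,R:11):29/10)
total length: 1171/20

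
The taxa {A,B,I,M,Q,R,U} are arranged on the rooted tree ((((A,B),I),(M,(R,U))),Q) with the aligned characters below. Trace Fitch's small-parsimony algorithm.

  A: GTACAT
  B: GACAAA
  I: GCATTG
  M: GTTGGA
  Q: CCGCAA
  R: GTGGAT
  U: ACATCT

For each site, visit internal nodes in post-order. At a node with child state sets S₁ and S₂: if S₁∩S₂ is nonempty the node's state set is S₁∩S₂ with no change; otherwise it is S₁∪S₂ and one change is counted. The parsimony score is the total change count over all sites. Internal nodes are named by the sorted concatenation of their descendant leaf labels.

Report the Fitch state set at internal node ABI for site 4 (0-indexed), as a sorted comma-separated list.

A,T

[col 0] AB: children A:{G}, B:{G} ∩→ {G}; cost 0
[col 0] ABI: children AB:{G}, I:{G} ∩→ {G}; cost 0
[col 0] RU: children R:{G}, U:{A} ∪→ {A,G}; cost 1
[col 0] MRU: children M:{G}, RU:{A,G} ∩→ {G}; cost 0
[col 0] ABIMRU: children ABI:{G}, MRU:{G} ∩→ {G}; cost 0
[col 0] ABIMQRU: children ABIMRU:{G}, Q:{C} ∪→ {C,G}; cost 1
[col 1] AB: children A:{T}, B:{A} ∪→ {A,T}; cost 1
[col 1] ABI: children AB:{A,T}, I:{C} ∪→ {A,C,T}; cost 1
[col 1] RU: children R:{T}, U:{C} ∪→ {C,T}; cost 1
[col 1] MRU: children M:{T}, RU:{C,T} ∩→ {T}; cost 0
[col 1] ABIMRU: children ABI:{A,C,T}, MRU:{T} ∩→ {T}; cost 0
[col 1] ABIMQRU: children ABIMRU:{T}, Q:{C} ∪→ {C,T}; cost 1
[col 2] AB: children A:{A}, B:{C} ∪→ {A,C}; cost 1
[col 2] ABI: children AB:{A,C}, I:{A} ∩→ {A}; cost 0
[col 2] RU: children R:{G}, U:{A} ∪→ {A,G}; cost 1
[col 2] MRU: children M:{T}, RU:{A,G} ∪→ {A,G,T}; cost 1
[col 2] ABIMRU: children ABI:{A}, MRU:{A,G,T} ∩→ {A}; cost 0
[col 2] ABIMQRU: children ABIMRU:{A}, Q:{G} ∪→ {A,G}; cost 1
[col 3] AB: children A:{C}, B:{A} ∪→ {A,C}; cost 1
[col 3] ABI: children AB:{A,C}, I:{T} ∪→ {A,C,T}; cost 1
[col 3] RU: children R:{G}, U:{T} ∪→ {G,T}; cost 1
[col 3] MRU: children M:{G}, RU:{G,T} ∩→ {G}; cost 0
[col 3] ABIMRU: children ABI:{A,C,T}, MRU:{G} ∪→ {A,C,G,T}; cost 1
[col 3] ABIMQRU: children ABIMRU:{A,C,G,T}, Q:{C} ∩→ {C}; cost 0
[col 4] AB: children A:{A}, B:{A} ∩→ {A}; cost 0
[col 4] ABI: children AB:{A}, I:{T} ∪→ {A,T}; cost 1
[col 4] RU: children R:{A}, U:{C} ∪→ {A,C}; cost 1
[col 4] MRU: children M:{G}, RU:{A,C} ∪→ {A,C,G}; cost 1
[col 4] ABIMRU: children ABI:{A,T}, MRU:{A,C,G} ∩→ {A}; cost 0
[col 4] ABIMQRU: children ABIMRU:{A}, Q:{A} ∩→ {A}; cost 0
[col 5] AB: children A:{T}, B:{A} ∪→ {A,T}; cost 1
[col 5] ABI: children AB:{A,T}, I:{G} ∪→ {A,G,T}; cost 1
[col 5] RU: children R:{T}, U:{T} ∩→ {T}; cost 0
[col 5] MRU: children M:{A}, RU:{T} ∪→ {A,T}; cost 1
[col 5] ABIMRU: children ABI:{A,G,T}, MRU:{A,T} ∩→ {A,T}; cost 0
[col 5] ABIMQRU: children ABIMRU:{A,T}, Q:{A} ∩→ {A}; cost 0
per-site changes: [2, 4, 4, 4, 3, 3]; total = 20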